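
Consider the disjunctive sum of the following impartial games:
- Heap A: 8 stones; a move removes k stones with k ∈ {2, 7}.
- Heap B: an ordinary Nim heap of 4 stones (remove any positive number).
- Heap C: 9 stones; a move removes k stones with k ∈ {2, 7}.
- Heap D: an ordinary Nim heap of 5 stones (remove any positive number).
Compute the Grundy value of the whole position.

3

Grundy values for heap A (subtraction set {2, 7}):
k:     0  1  2  3  4  5  6  7  8
g(k):  0  0  1  1  0  0  1  1  2
So g(8) = 2.
Heap B is a plain Nim heap of size 4, so its Grundy value is 4.
Grundy values for heap C (subtraction set {2, 7}):
g(0) = mex{} = 0
g(1) = mex{} = 0
g(2) = mex{0} = 1
g(3) = mex{0} = 1
g(4) = mex{1} = 0
g(5) = mex{1} = 0
g(6) = mex{0} = 1
g(7) = mex{0} = 1
g(8) = mex{0,1} = 2
g(9) = mex{1} = 0
So g(9) = 0.
Heap D is a plain Nim heap of size 5, so its Grundy value is 5.
The value of a disjunctive sum is the nim-sum of the parts.
Combined value = 2 ⊕ 4 ⊕ 0 ⊕ 5 = 3.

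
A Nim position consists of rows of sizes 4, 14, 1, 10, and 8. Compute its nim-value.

Nim-sum: 4 ^ 14 ^ 1 ^ 10 ^ 8 = 9.

9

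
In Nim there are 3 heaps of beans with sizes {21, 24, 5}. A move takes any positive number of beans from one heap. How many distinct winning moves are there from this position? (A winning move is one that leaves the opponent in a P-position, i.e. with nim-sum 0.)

Write each in binary and XOR column by column:
  10101  (21)
  11000  (24)
  00101  (5)
  -----
  01000  (8)
The overall nim-sum is X = 8. A heap of size p has a winning move iff p XOR X < p (reduce it to p XOR X).
  21: 21 XOR 8 = 29 ≥ 21 — no move.
  24: 24 XOR 8 = 16 < 24 — winning move (to 16).
  5: 5 XOR 8 = 13 ≥ 5 — no move.
That gives 1 winning move.

1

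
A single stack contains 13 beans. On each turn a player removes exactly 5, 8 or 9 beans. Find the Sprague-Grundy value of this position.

2

Build the Grundy sequence with g(k) = mex{g(k−s) : s ∈ {5, 8, 9}, s ≤ k}:
k:     0  1  2  3  4  5  6  7  8  9 10 11 12 13
g(k):  0  0  0  0  0  1  1  1  1  1  2  2  2  2
So g(13) = 2.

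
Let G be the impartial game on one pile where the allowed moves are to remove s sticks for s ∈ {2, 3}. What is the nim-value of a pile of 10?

Grundy values for subtraction set {2, 3}:
g(0) = mex{} = 0
g(1) = mex{} = 0
g(2) = mex{0} = 1
g(3) = mex{0} = 1
g(4) = mex{0,1} = 2
g(5) = mex{1} = 0
g(6) = mex{1,2} = 0
g(7) = mex{0,2} = 1
g(8) = mex{0} = 1
g(9) = mex{0,1} = 2
g(10) = mex{1} = 0
So g(10) = 0.

0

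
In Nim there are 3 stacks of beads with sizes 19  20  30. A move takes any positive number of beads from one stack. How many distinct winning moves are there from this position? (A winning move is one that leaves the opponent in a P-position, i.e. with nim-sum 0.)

Nim-sum: 19 ^ 20 ^ 30 = 25.
The overall nim-sum is X = 25. A stack of size p has a winning move iff p XOR X < p (reduce it to p XOR X).
  19: 19 XOR 25 = 10 < 19 — winning move (to 10).
  20: 20 XOR 25 = 13 < 20 — winning move (to 13).
  30: 30 XOR 25 = 7 < 30 — winning move (to 7).
That gives 3 winning moves.

3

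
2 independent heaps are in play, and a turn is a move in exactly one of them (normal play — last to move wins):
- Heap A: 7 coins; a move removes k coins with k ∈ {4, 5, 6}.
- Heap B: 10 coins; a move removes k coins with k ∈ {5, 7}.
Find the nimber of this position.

Grundy values for heap A (subtraction set {4, 5, 6}):
g(0) = mex{} = 0
g(1) = mex{} = 0
g(2) = mex{} = 0
g(3) = mex{} = 0
g(4) = mex{0} = 1
g(5) = mex{0} = 1
g(6) = mex{0} = 1
g(7) = mex{0} = 1
So g(7) = 1.
For heap B, compute g(0), g(1), … with moves {5, 7}:
k:     0  1  2  3  4  5  6  7  8  9 10
g(k):  0  0  0  0  0  1  1  1  1  1  2
So g(10) = 2.
The value of a disjunctive sum is the nim-sum of the parts.
Combined value = 1 XOR 2 = 3.

3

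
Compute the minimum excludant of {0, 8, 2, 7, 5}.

1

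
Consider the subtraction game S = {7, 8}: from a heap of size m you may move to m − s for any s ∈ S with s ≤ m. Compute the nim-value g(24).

1

Compute g(0), g(1), … for moves {7, 8}:
k:     0  1  2  3  4  5  6  7  8  9 10 11 12 13 14 15 16 17 18 19 20 21 22 23 24
g(k):  0  0  0  0  0  0  0  1  1  1  1  1  1  1  2  0  0  0  0  0  0  0  1  1  1
So g(24) = 1.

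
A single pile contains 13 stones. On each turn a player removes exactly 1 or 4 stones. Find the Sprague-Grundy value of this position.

Compute g(0), g(1), … for moves {1, 4}:
g(0) = mex{} = 0
g(1) = mex{0} = 1
g(2) = mex{1} = 0
g(3) = mex{0} = 1
g(4) = mex{0,1} = 2
g(5) = mex{1,2} = 0
g(6) = mex{0} = 1
g(7) = mex{1} = 0
g(8) = mex{0,2} = 1
g(9) = mex{0,1} = 2
g(10) = mex{1,2} = 0
g(11) = mex{0} = 1
g(12) = mex{1} = 0
g(13) = mex{0,2} = 1
So g(13) = 1.

1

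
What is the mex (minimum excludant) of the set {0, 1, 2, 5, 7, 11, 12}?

3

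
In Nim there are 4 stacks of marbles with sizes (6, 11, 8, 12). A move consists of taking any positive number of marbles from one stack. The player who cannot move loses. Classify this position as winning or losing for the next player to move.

Winning position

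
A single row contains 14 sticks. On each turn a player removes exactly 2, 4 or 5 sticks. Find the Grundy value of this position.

0

Grundy values for subtraction set {2, 4, 5}:
k:     0  1  2  3  4  5  6  7  8  9 10 11 12 13 14
g(k):  0  0  1  1  2  2  3  0  0  1  1  2  2  3  0
So g(14) = 0.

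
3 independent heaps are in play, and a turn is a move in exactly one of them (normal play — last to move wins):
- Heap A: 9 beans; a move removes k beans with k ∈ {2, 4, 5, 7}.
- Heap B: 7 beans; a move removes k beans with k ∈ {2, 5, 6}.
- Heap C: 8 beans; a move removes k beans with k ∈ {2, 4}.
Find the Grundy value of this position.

For heap A, compute g(0), g(1), … with moves {2, 4, 5, 7}:
g(0) = mex{} = 0
g(1) = mex{} = 0
g(2) = mex{0} = 1
g(3) = mex{0} = 1
g(4) = mex{0,1} = 2
g(5) = mex{0,1} = 2
g(6) = mex{0,1,2} = 3
g(7) = mex{0,1,2} = 3
g(8) = mex{0,1,2,3} = 4
g(9) = mex{1,2,3} = 0
So g(9) = 0.
For heap B, compute g(0), g(1), … with moves {2, 5, 6}:
g(0) = mex{} = 0
g(1) = mex{} = 0
g(2) = mex{0} = 1
g(3) = mex{0} = 1
g(4) = mex{1} = 0
g(5) = mex{0,1} = 2
g(6) = mex{0} = 1
g(7) = mex{0,1,2} = 3
So g(7) = 3.
Build the Grundy sequence for heap C with g(k) = mex{g(k−s) : s ∈ {2, 4}, s ≤ k}:
k:     0  1  2  3  4  5  6  7  8
g(k):  0  0  1  1  2  2  0  0  1
So g(8) = 1.
The value of a disjunctive sum is the nim-sum of the parts.
Combined value = 0 XOR 3 XOR 1 = 2.

2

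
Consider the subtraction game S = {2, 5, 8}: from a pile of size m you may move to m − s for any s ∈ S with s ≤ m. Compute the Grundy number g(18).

2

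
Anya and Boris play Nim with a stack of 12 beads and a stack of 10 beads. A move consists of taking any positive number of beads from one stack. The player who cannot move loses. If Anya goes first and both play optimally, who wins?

Anya wins

Compute the nim-sum pairwise:
12 XOR 10 = 6
The nim-sum is 6 ≠ 0, so this is an N-position: the player to move can win; Anya has a winning move.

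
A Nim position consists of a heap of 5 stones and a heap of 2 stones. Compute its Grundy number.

7

Bitwise XOR of the heap sizes:
  101  (5)
  010  (2)
  ---
  111  (7)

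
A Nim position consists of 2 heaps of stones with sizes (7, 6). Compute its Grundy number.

1

Nim-sum: 7 ⊕ 6 = 1.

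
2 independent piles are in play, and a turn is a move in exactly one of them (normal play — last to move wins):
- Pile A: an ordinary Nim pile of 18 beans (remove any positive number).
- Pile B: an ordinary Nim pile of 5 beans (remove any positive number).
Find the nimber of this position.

23

Pile A is a plain Nim pile of size 18, so its Grundy value is 18.
Pile B is a plain Nim pile of size 5, so its Grundy value is 5.
The value of a disjunctive sum is the nim-sum of the parts.
Combined value = 18 XOR 5 = 23.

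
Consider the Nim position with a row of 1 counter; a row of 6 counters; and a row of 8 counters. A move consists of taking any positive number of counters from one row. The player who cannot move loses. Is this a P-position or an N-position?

N-position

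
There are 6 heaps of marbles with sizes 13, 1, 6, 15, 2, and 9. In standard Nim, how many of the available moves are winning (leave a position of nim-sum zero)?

3

Nim-sum: 13 ^ 1 ^ 6 ^ 15 ^ 2 ^ 9 = 14.
The overall nim-sum is X = 14. A heap of size p has a winning move iff p XOR X < p (reduce it to p XOR X).
  13: 13 XOR 14 = 3 < 13 — winning move (to 3).
  1: 1 XOR 14 = 15 ≥ 1 — no move.
  6: 6 XOR 14 = 8 ≥ 6 — no move.
  15: 15 XOR 14 = 1 < 15 — winning move (to 1).
  2: 2 XOR 14 = 12 ≥ 2 — no move.
  9: 9 XOR 14 = 7 < 9 — winning move (to 7).
That gives 3 winning moves.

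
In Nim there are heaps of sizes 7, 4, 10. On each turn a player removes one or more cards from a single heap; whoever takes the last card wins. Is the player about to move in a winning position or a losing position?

Winning position

Bitwise XOR of the heap sizes:
  0111  (7)
  0100  (4)
  1010  (10)
  ----
  1001  (9)
The nim-sum is 9 ≠ 0, so this is an N-position: the player to move can win.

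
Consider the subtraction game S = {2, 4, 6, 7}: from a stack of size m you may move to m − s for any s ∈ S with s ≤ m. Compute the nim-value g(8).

4

Build the Grundy sequence with g(k) = mex{g(k−s) : s ∈ {2, 4, 6, 7}, s ≤ k}:
g(0) = mex{} = 0
g(1) = mex{} = 0
g(2) = mex{0} = 1
g(3) = mex{0} = 1
g(4) = mex{0,1} = 2
g(5) = mex{0,1} = 2
g(6) = mex{0,1,2} = 3
g(7) = mex{0,1,2} = 3
g(8) = mex{0,1,2,3} = 4
So g(8) = 4.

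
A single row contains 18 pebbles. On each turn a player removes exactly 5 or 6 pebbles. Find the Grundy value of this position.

Grundy values for subtraction set {5, 6}:
k:     0  1  2  3  4  5  6  7  8  9 10 11 12 13 14 15 16 17 18
g(k):  0  0  0  0  0  1  1  1  1  1  2  0  0  0  0  0  1  1  1
So g(18) = 1.

1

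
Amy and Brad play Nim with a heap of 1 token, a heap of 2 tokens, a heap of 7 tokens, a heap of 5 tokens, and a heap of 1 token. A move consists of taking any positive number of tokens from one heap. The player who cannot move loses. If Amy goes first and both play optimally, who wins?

Brad wins

Compute the nim-sum pairwise:
1 ^ 2 = 3
3 ^ 7 = 4
4 ^ 5 = 1
1 ^ 1 = 0
The nim-sum is 0, so this is a P-position: the player to move is in a losing position under optimal play; Amy is about to move from it and so loses — Brad wins.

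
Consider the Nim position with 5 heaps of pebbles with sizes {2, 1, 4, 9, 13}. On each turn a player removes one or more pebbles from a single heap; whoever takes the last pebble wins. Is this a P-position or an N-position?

Compute the nim-sum pairwise:
2 ^ 1 = 3
3 ^ 4 = 7
7 ^ 9 = 14
14 ^ 13 = 3
The nim-sum is 3 ≠ 0, so this is an N-position: the player to move can win.

N-position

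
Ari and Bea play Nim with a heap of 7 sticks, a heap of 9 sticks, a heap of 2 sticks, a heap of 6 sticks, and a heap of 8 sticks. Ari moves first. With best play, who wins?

Write each in binary and XOR column by column:
  0111  (7)
  1001  (9)
  0010  (2)
  0110  (6)
  1000  (8)
  ----
  0010  (2)
The nim-sum is 2 ≠ 0, so this is an N-position: the player to move can win; Ari has a winning move.

Ari wins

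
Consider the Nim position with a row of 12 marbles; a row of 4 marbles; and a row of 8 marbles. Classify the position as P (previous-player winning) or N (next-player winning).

Nim-sum: 12 ⊕ 4 ⊕ 8 = 0.
The nim-sum is 0, so this is a P-position: the player to move is in a losing position under optimal play.

P-position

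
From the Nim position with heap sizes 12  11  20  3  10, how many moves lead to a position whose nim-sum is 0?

1

Nim-sum: 12 XOR 11 XOR 20 XOR 3 XOR 10 = 26.
The overall nim-sum is X = 26. A heap of size p has a winning move iff p XOR X < p (reduce it to p XOR X).
  12: 12 XOR 26 = 22 ≥ 12 — no move.
  11: 11 XOR 26 = 17 ≥ 11 — no move.
  20: 20 XOR 26 = 14 < 20 — winning move (to 14).
  3: 3 XOR 26 = 25 ≥ 3 — no move.
  10: 10 XOR 26 = 16 ≥ 10 — no move.
That gives 1 winning move.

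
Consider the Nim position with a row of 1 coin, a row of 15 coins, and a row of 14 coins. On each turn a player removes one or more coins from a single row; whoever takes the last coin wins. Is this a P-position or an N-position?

Nim-sum: 1 ⊕ 15 ⊕ 14 = 0.
The nim-sum is 0, so this is a P-position: the player to move is in a losing position under optimal play.

P-position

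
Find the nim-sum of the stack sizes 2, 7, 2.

Nim-sum: 2 XOR 7 XOR 2 = 7.

7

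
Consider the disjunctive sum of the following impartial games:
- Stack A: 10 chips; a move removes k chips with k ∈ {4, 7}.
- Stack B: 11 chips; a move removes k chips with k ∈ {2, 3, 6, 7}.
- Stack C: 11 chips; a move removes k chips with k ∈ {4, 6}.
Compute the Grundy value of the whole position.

3

Build the Grundy sequence for stack A with g(k) = mex{g(k−s) : s ∈ {4, 7}, s ≤ k}:
g(0) = mex{} = 0
g(1) = mex{} = 0
g(2) = mex{} = 0
g(3) = mex{} = 0
g(4) = mex{0} = 1
g(5) = mex{0} = 1
g(6) = mex{0} = 1
g(7) = mex{0} = 1
g(8) = mex{0,1} = 2
g(9) = mex{0,1} = 2
g(10) = mex{0,1} = 2
So g(10) = 2.
Grundy values for stack B (subtraction set {2, 3, 6, 7}):
k:     0  1  2  3  4  5  6  7  8  9 10 11
g(k):  0  0  1  1  2  0  3  1  2  0  0  1
So g(11) = 1.
Grundy values for stack C (subtraction set {4, 6}):
k:     0  1  2  3  4  5  6  7  8  9 10 11
g(k):  0  0  0  0  1  1  1  1  2  2  0  0
So g(11) = 0.
By the Sprague-Grundy theorem, the Grundy value of a sum of independent games is the XOR of the component values.
Combined value = 2 XOR 1 XOR 0 = 3.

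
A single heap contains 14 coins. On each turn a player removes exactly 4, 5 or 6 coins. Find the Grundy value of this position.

Build the Grundy sequence with g(k) = mex{g(k−s) : s ∈ {4, 5, 6}, s ≤ k}:
k:     0  1  2  3  4  5  6  7  8  9 10 11 12 13 14
g(k):  0  0  0  0  1  1  1  1  2  2  0  0  0  0  1
So g(14) = 1.

1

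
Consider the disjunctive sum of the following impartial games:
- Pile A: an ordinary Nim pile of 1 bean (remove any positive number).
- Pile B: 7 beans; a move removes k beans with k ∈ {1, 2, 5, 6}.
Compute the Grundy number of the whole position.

1

Pile A is a plain Nim pile of size 1, so its Grundy value is 1.
Grundy values for pile B (subtraction set {1, 2, 5, 6}):
g(0) = mex{} = 0
g(1) = mex{0} = 1
g(2) = mex{0,1} = 2
g(3) = mex{1,2} = 0
g(4) = mex{0,2} = 1
g(5) = mex{0,1} = 2
g(6) = mex{0,1,2} = 3
g(7) = mex{1,2,3} = 0
So g(7) = 0.
By the Sprague-Grundy theorem, the Grundy value of a sum of independent games is the XOR of the component values.
Combined value = 1 ⊕ 0 = 1.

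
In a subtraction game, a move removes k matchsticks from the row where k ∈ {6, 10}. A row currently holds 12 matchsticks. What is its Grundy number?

Grundy values for subtraction set {6, 10}:
k:     0  1  2  3  4  5  6  7  8  9 10 11 12
g(k):  0  0  0  0  0  0  1  1  1  1  1  1  2
So g(12) = 2.

2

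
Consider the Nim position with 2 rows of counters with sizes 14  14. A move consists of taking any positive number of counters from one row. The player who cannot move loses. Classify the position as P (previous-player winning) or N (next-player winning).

Write each in binary and XOR column by column:
  1110  (14)
  1110  (14)
  ----
  0000  (0)
The nim-sum is 0, so this is a P-position: the player to move is in a losing position under optimal play.

P-position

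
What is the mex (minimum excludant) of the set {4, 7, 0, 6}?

0 is in the set but 1 is not, so the mex is 1.

1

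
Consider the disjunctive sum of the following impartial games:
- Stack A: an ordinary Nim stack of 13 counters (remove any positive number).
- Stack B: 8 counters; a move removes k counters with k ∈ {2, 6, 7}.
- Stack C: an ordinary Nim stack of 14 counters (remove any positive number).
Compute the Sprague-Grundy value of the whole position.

Stack A is a plain Nim stack of size 13, so its Grundy value is 13.
Grundy values for stack B (subtraction set {2, 6, 7}):
g(0) = mex{} = 0
g(1) = mex{} = 0
g(2) = mex{0} = 1
g(3) = mex{0} = 1
g(4) = mex{1} = 0
g(5) = mex{1} = 0
g(6) = mex{0} = 1
g(7) = mex{0} = 1
g(8) = mex{0,1} = 2
So g(8) = 2.
Stack C is a plain Nim stack of size 14, so its Grundy value is 14.
By the Sprague-Grundy theorem, the Grundy value of a sum of independent games is the XOR of the component values.
Combined value = 13 ⊕ 2 ⊕ 14 = 1.

1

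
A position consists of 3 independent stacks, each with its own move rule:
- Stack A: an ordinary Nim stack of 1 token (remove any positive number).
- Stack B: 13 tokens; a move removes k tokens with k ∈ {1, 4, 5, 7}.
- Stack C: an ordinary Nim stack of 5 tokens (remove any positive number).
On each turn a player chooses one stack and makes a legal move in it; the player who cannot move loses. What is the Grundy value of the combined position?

7

Stack A is a plain Nim stack of size 1, so its Grundy value is 1.
Grundy values for stack B (subtraction set {1, 4, 5, 7}):
g(0) = mex{} = 0
g(1) = mex{0} = 1
g(2) = mex{1} = 0
g(3) = mex{0} = 1
g(4) = mex{0,1} = 2
g(5) = mex{0,1,2} = 3
g(6) = mex{0,1,3} = 2
g(7) = mex{0,1,2} = 3
g(8) = mex{1,2,3} = 0
g(9) = mex{0,2,3} = 1
g(10) = mex{1,2,3} = 0
g(11) = mex{0,2,3} = 1
g(12) = mex{0,1,3} = 2
g(13) = mex{0,1,2} = 3
So g(13) = 3.
Stack C is a plain Nim stack of size 5, so its Grundy value is 5.
The value of a disjunctive sum is the nim-sum of the parts.
Combined value = 1 XOR 3 XOR 5 = 7.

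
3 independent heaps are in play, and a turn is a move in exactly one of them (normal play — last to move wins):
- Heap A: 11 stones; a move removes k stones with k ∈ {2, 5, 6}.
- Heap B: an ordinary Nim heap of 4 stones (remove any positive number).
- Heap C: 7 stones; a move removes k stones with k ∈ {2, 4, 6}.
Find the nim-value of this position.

7

Grundy values for heap A (subtraction set {2, 5, 6}):
g(0) = mex{} = 0
g(1) = mex{} = 0
g(2) = mex{0} = 1
g(3) = mex{0} = 1
g(4) = mex{1} = 0
g(5) = mex{0,1} = 2
g(6) = mex{0} = 1
g(7) = mex{0,1,2} = 3
g(8) = mex{1} = 0
g(9) = mex{0,1,3} = 2
g(10) = mex{0,2} = 1
g(11) = mex{1,2} = 0
So g(11) = 0.
Heap B is a plain Nim heap of size 4, so its Grundy value is 4.
Build the Grundy sequence for heap C with g(k) = mex{g(k−s) : s ∈ {2, 4, 6}, s ≤ k}:
k:     0  1  2  3  4  5  6  7
g(k):  0  0  1  1  2  2  3  3
So g(7) = 3.
By the Sprague-Grundy theorem, the Grundy value of a sum of independent games is the XOR of the component values.
Combined value = 0 XOR 4 XOR 3 = 7.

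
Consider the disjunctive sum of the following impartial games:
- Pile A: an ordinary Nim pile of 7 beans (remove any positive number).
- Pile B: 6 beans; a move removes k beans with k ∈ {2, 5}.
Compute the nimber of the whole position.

6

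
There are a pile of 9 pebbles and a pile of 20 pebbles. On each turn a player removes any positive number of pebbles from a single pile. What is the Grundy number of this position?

29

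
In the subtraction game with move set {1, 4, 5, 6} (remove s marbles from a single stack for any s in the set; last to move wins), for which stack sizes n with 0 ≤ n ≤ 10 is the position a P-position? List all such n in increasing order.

Compute g(0), g(1), … for moves {1, 4, 5, 6}:
k:     0  1  2  3  4  5  6  7  8  9 10
g(k):  0  1  0  1  2  3  2  3  4  0  1
The P-positions (g = 0) in 0..10 are 0, 2, 9.

0, 2, 9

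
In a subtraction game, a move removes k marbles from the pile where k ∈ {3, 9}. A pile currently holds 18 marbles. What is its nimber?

Grundy values for subtraction set {3, 9}:
k:     0  1  2  3  4  5  6  7  8  9 10 11 12 13 14 15 16 17 18
g(k):  0  0  0  1  1  1  0  0  0  1  1  1  0  0  0  1  1  1  0
So g(18) = 0.

0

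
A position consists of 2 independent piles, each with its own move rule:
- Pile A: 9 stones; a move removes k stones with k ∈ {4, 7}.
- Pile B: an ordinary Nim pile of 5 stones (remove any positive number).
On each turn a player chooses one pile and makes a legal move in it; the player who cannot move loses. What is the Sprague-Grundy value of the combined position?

Grundy values for pile A (subtraction set {4, 7}):
g(0) = mex{} = 0
g(1) = mex{} = 0
g(2) = mex{} = 0
g(3) = mex{} = 0
g(4) = mex{0} = 1
g(5) = mex{0} = 1
g(6) = mex{0} = 1
g(7) = mex{0} = 1
g(8) = mex{0,1} = 2
g(9) = mex{0,1} = 2
So g(9) = 2.
Pile B is a plain Nim pile of size 5, so its Grundy value is 5.
By the Sprague-Grundy theorem, the Grundy value of a sum of independent games is the XOR of the component values.
Combined value = 2 XOR 5 = 7.

7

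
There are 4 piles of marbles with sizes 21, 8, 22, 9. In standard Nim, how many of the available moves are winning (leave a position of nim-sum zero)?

1

Compute the nim-sum pairwise:
21 ^ 8 = 29
29 ^ 22 = 11
11 ^ 9 = 2
The overall nim-sum is X = 2. A pile of size p has a winning move iff p XOR X < p (reduce it to p XOR X).
  21: 21 XOR 2 = 23 ≥ 21 — no move.
  8: 8 XOR 2 = 10 ≥ 8 — no move.
  22: 22 XOR 2 = 20 < 22 — winning move (to 20).
  9: 9 XOR 2 = 11 ≥ 9 — no move.
That gives 1 winning move.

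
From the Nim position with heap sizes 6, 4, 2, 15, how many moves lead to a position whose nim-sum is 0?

1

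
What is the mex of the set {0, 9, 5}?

0 is in the set but 1 is not, so the mex is 1.

1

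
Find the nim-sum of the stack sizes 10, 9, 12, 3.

12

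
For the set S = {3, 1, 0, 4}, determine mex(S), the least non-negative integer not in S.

The values 0, 1 are all present; 2 is the first non-negative integer missing from the set.

2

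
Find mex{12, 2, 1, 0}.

3

The values 0, 1, 2 are all present; 3 is the first non-negative integer missing from the set.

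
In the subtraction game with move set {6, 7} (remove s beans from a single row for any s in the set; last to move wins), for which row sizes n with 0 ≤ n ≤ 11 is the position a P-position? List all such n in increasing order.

0, 1, 2, 3, 4, 5

Build the Grundy sequence with g(k) = mex{g(k−s) : s ∈ {6, 7}, s ≤ k}:
g(0) = mex{} = 0
g(1) = mex{} = 0
g(2) = mex{} = 0
g(3) = mex{} = 0
g(4) = mex{} = 0
g(5) = mex{} = 0
g(6) = mex{0} = 1
g(7) = mex{0} = 1
g(8) = mex{0} = 1
g(9) = mex{0} = 1
g(10) = mex{0} = 1
g(11) = mex{0} = 1
The P-positions (g = 0) in 0..11 are 0, 1, 2, 3, 4, 5.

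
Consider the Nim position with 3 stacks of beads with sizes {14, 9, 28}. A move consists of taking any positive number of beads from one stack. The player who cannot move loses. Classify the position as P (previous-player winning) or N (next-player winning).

N-position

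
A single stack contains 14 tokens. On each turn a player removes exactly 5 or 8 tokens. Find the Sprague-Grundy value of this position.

Compute g(0), g(1), … for moves {5, 8}:
g(0) = mex{} = 0
g(1) = mex{} = 0
g(2) = mex{} = 0
g(3) = mex{} = 0
g(4) = mex{} = 0
g(5) = mex{0} = 1
g(6) = mex{0} = 1
g(7) = mex{0} = 1
g(8) = mex{0} = 1
g(9) = mex{0} = 1
g(10) = mex{0,1} = 2
g(11) = mex{0,1} = 2
g(12) = mex{0,1} = 2
g(13) = mex{1} = 0
g(14) = mex{1} = 0
So g(14) = 0.

0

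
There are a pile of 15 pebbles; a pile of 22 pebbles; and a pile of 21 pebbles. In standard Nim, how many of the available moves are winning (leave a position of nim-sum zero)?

Compute the nim-sum pairwise:
15 ⊕ 22 = 25
25 ⊕ 21 = 12
The overall nim-sum is X = 12. A pile of size p has a winning move iff p XOR X < p (reduce it to p XOR X).
  15: 15 XOR 12 = 3 < 15 — winning move (to 3).
  22: 22 XOR 12 = 26 ≥ 22 — no move.
  21: 21 XOR 12 = 25 ≥ 21 — no move.
That gives 1 winning move.

1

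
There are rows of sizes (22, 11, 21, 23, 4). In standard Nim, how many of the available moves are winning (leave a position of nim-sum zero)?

3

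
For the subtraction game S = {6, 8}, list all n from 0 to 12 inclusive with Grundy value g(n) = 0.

0, 1, 2, 3, 4, 5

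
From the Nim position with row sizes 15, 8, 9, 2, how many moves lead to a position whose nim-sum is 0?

3

In binary:
  1111  (15)
  1000  (8)
  1001  (9)
  0010  (2)
  ----
  1100  (12)
The overall nim-sum is X = 12. A row of size p has a winning move iff p XOR X < p (reduce it to p XOR X).
  15: 15 XOR 12 = 3 < 15 — winning move (to 3).
  8: 8 XOR 12 = 4 < 8 — winning move (to 4).
  9: 9 XOR 12 = 5 < 9 — winning move (to 5).
  2: 2 XOR 12 = 14 ≥ 2 — no move.
That gives 3 winning moves.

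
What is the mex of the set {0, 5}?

0 is in the set but 1 is not, so the mex is 1.

1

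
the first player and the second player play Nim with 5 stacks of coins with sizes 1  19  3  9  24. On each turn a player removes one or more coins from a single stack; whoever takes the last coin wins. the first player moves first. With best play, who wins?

the second player wins

Write each in binary and XOR column by column:
  00001  (1)
  10011  (19)
  00011  (3)
  01001  (9)
  11000  (24)
  -----
  00000  (0)
The nim-sum is 0, so this is a P-position: the player to move is in a losing position under optimal play; the first player is about to move from it and so loses — the second player wins.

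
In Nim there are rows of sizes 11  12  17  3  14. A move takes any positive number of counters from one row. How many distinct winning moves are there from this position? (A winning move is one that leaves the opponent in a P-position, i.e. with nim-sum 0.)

1

Compute the nim-sum pairwise:
11 ⊕ 12 = 7
7 ⊕ 17 = 22
22 ⊕ 3 = 21
21 ⊕ 14 = 27
The overall nim-sum is X = 27. A row of size p has a winning move iff p XOR X < p (reduce it to p XOR X).
  11: 11 XOR 27 = 16 ≥ 11 — no move.
  12: 12 XOR 27 = 23 ≥ 12 — no move.
  17: 17 XOR 27 = 10 < 17 — winning move (to 10).
  3: 3 XOR 27 = 24 ≥ 3 — no move.
  14: 14 XOR 27 = 21 ≥ 14 — no move.
That gives 1 winning move.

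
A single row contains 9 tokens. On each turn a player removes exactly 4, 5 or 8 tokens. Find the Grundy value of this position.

2

Build the Grundy sequence with g(k) = mex{g(k−s) : s ∈ {4, 5, 8}, s ≤ k}:
g(0) = mex{} = 0
g(1) = mex{} = 0
g(2) = mex{} = 0
g(3) = mex{} = 0
g(4) = mex{0} = 1
g(5) = mex{0} = 1
g(6) = mex{0} = 1
g(7) = mex{0} = 1
g(8) = mex{0,1} = 2
g(9) = mex{0,1} = 2
So g(9) = 2.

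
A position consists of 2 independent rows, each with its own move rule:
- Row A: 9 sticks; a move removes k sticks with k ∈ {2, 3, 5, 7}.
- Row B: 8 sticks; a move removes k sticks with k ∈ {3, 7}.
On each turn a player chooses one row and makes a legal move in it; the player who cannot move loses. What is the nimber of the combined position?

2

Build the Grundy sequence for row A with g(k) = mex{g(k−s) : s ∈ {2, 3, 5, 7}, s ≤ k}:
g(0) = mex{} = 0
g(1) = mex{} = 0
g(2) = mex{0} = 1
g(3) = mex{0} = 1
g(4) = mex{0,1} = 2
g(5) = mex{0,1} = 2
g(6) = mex{0,1,2} = 3
g(7) = mex{0,1,2} = 3
g(8) = mex{0,1,2,3} = 4
g(9) = mex{1,2,3} = 0
So g(9) = 0.
For row B, compute g(0), g(1), … with moves {3, 7}:
g(0) = mex{} = 0
g(1) = mex{} = 0
g(2) = mex{} = 0
g(3) = mex{0} = 1
g(4) = mex{0} = 1
g(5) = mex{0} = 1
g(6) = mex{1} = 0
g(7) = mex{0,1} = 2
g(8) = mex{0,1} = 2
So g(8) = 2.
By the Sprague-Grundy theorem, the Grundy value of a sum of independent games is the XOR of the component values.
Combined value = 0 ⊕ 2 = 2.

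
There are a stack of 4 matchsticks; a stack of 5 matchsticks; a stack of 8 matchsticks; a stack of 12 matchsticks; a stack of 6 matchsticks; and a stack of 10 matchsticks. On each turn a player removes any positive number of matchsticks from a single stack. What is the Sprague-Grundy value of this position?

9

In binary:
  0100  (4)
  0101  (5)
  1000  (8)
  1100  (12)
  0110  (6)
  1010  (10)
  ----
  1001  (9)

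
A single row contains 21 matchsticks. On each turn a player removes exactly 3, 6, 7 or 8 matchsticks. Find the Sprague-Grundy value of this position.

Build the Grundy sequence with g(k) = mex{g(k−s) : s ∈ {3, 6, 7, 8}, s ≤ k}:
k:     0  1  2  3  4  5  6  7  8  9 10 11 12 13 14 15 16 17 18 19 20 21
g(k):  0  0  0  1  1  1  2  2  2  3  3  0  0  0  1  1  1  2  2  2  3  3
So g(21) = 3.

3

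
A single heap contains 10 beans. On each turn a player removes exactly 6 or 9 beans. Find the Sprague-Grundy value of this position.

Compute g(0), g(1), … for moves {6, 9}:
g(0) = mex{} = 0
g(1) = mex{} = 0
g(2) = mex{} = 0
g(3) = mex{} = 0
g(4) = mex{} = 0
g(5) = mex{} = 0
g(6) = mex{0} = 1
g(7) = mex{0} = 1
g(8) = mex{0} = 1
g(9) = mex{0} = 1
g(10) = mex{0} = 1
So g(10) = 1.

1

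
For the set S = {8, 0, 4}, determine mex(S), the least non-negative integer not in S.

1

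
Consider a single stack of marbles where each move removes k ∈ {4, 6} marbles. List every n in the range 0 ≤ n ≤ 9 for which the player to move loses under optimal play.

0, 1, 2, 3

Compute g(0), g(1), … for moves {4, 6}:
k:     0  1  2  3  4  5  6  7  8  9
g(k):  0  0  0  0  1  1  1  1  2  2
The P-positions (g = 0) in 0..9 are 0, 1, 2, 3.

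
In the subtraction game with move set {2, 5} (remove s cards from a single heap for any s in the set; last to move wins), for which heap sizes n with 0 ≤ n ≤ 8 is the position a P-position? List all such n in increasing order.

0, 1, 4, 7, 8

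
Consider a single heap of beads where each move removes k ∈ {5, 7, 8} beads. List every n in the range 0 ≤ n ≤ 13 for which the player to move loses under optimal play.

Build the Grundy sequence with g(k) = mex{g(k−s) : s ∈ {5, 7, 8}, s ≤ k}:
k:     0  1  2  3  4  5  6  7  8  9 10 11 12 13
g(k):  0  0  0  0  0  1  1  1  1  1  2  2  2  0
The P-positions (g = 0) in 0..13 are 0, 1, 2, 3, 4, 13.

0, 1, 2, 3, 4, 13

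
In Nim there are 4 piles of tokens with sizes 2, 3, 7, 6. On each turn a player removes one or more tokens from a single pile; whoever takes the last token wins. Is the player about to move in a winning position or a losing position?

Compute the nim-sum pairwise:
2 ^ 3 = 1
1 ^ 7 = 6
6 ^ 6 = 0
The nim-sum is 0, so this is a P-position: the player to move is in a losing position under optimal play.

Losing position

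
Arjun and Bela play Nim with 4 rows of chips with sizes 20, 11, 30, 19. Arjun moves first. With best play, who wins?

Compute the nim-sum pairwise:
20 ^ 11 = 31
31 ^ 30 = 1
1 ^ 19 = 18
The nim-sum is 18 ≠ 0, so this is an N-position: the player to move can win; Arjun has a winning move.

Arjun wins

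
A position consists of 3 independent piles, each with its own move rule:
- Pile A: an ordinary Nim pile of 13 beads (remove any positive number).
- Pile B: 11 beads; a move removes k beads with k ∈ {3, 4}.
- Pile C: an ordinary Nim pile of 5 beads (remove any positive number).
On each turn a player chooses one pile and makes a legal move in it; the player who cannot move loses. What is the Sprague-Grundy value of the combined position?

9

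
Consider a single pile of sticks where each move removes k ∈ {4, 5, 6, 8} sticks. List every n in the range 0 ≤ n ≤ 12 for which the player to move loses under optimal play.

0, 1, 2, 3, 12

Grundy values for subtraction set {4, 5, 6, 8}:
k:     0  1  2  3  4  5  6  7  8  9 10 11 12
g(k):  0  0  0  0  1  1  1  1  2  2  2  2  0
The P-positions (g = 0) in 0..12 are 0, 1, 2, 3, 12.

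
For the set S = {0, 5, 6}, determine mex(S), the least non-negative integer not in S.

1

0 is in the set but 1 is not, so the mex is 1.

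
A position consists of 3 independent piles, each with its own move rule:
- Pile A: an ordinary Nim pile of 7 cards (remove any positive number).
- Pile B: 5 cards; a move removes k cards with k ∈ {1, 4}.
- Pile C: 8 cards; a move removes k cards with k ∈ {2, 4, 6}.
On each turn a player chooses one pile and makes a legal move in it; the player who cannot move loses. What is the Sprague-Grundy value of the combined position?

Pile A is a plain Nim pile of size 7, so its Grundy value is 7.
For pile B, compute g(0), g(1), … with moves {1, 4}:
k:     0  1  2  3  4  5
g(k):  0  1  0  1  2  0
So g(5) = 0.
Build the Grundy sequence for pile C with g(k) = mex{g(k−s) : s ∈ {2, 4, 6}, s ≤ k}:
k:     0  1  2  3  4  5  6  7  8
g(k):  0  0  1  1  2  2  3  3  0
So g(8) = 0.
The value of a disjunctive sum is the nim-sum of the parts.
Combined value = 7 ⊕ 0 ⊕ 0 = 7.

7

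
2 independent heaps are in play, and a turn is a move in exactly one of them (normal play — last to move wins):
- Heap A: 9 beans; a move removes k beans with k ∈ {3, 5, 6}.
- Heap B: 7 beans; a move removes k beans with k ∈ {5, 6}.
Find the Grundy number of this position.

For heap A, compute g(0), g(1), … with moves {3, 5, 6}:
k:     0  1  2  3  4  5  6  7  8  9
g(k):  0  0  0  1  1  1  2  2  2  0
So g(9) = 0.
For heap B, compute g(0), g(1), … with moves {5, 6}:
g(0) = mex{} = 0
g(1) = mex{} = 0
g(2) = mex{} = 0
g(3) = mex{} = 0
g(4) = mex{} = 0
g(5) = mex{0} = 1
g(6) = mex{0} = 1
g(7) = mex{0} = 1
So g(7) = 1.
The value of a disjunctive sum is the nim-sum of the parts.
Combined value = 0 XOR 1 = 1.

1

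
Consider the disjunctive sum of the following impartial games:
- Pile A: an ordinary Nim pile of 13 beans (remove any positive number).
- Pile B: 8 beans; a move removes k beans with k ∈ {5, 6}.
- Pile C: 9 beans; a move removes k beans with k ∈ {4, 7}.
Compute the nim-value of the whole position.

14

Pile A is a plain Nim pile of size 13, so its Grundy value is 13.
For pile B, compute g(0), g(1), … with moves {5, 6}:
g(0) = mex{} = 0
g(1) = mex{} = 0
g(2) = mex{} = 0
g(3) = mex{} = 0
g(4) = mex{} = 0
g(5) = mex{0} = 1
g(6) = mex{0} = 1
g(7) = mex{0} = 1
g(8) = mex{0} = 1
So g(8) = 1.
For pile C, compute g(0), g(1), … with moves {4, 7}:
k:     0  1  2  3  4  5  6  7  8  9
g(k):  0  0  0  0  1  1  1  1  2  2
So g(9) = 2.
By the Sprague-Grundy theorem, the Grundy value of a sum of independent games is the XOR of the component values.
Combined value = 13 XOR 1 XOR 2 = 14.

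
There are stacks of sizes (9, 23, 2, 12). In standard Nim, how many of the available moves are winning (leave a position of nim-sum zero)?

1

Compute the nim-sum pairwise:
9 ^ 23 = 30
30 ^ 2 = 28
28 ^ 12 = 16
The overall nim-sum is X = 16. A stack of size p has a winning move iff p XOR X < p (reduce it to p XOR X).
  9: 9 XOR 16 = 25 ≥ 9 — no move.
  23: 23 XOR 16 = 7 < 23 — winning move (to 7).
  2: 2 XOR 16 = 18 ≥ 2 — no move.
  12: 12 XOR 16 = 28 ≥ 12 — no move.
That gives 1 winning move.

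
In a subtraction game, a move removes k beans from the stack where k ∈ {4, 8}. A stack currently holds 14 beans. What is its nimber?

0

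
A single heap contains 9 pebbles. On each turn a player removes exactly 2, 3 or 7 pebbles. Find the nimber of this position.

2

Grundy values for subtraction set {2, 3, 7}:
k:     0  1  2  3  4  5  6  7  8  9
g(k):  0  0  1  1  2  0  0  1  1  2
So g(9) = 2.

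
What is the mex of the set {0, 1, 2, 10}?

3

The values 0, 1, 2 are all present; 3 is the first non-negative integer missing from the set.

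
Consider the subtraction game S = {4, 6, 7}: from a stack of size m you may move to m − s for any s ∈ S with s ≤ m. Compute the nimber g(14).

Grundy values for subtraction set {4, 6, 7}:
g(0) = mex{} = 0
g(1) = mex{} = 0
g(2) = mex{} = 0
g(3) = mex{} = 0
g(4) = mex{0} = 1
g(5) = mex{0} = 1
g(6) = mex{0} = 1
g(7) = mex{0} = 1
g(8) = mex{0,1} = 2
g(9) = mex{0,1} = 2
g(10) = mex{0,1} = 2
g(11) = mex{1} = 0
g(12) = mex{1,2} = 0
g(13) = mex{1,2} = 0
g(14) = mex{1,2} = 0
So g(14) = 0.

0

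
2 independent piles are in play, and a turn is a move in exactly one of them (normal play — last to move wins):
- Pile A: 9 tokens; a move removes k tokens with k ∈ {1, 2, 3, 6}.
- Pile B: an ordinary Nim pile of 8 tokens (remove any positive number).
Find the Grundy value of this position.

9

Grundy values for pile A (subtraction set {1, 2, 3, 6}):
g(0) = mex{} = 0
g(1) = mex{0} = 1
g(2) = mex{0,1} = 2
g(3) = mex{0,1,2} = 3
g(4) = mex{1,2,3} = 0
g(5) = mex{0,2,3} = 1
g(6) = mex{0,1,3} = 2
g(7) = mex{0,1,2} = 3
g(8) = mex{1,2,3} = 0
g(9) = mex{0,2,3} = 1
So g(9) = 1.
Pile B is a plain Nim pile of size 8, so its Grundy value is 8.
The value of a disjunctive sum is the nim-sum of the parts.
Combined value = 1 XOR 8 = 9.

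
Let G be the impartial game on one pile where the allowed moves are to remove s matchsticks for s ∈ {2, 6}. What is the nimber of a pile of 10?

Grundy values for subtraction set {2, 6}:
g(0) = mex{} = 0
g(1) = mex{} = 0
g(2) = mex{0} = 1
g(3) = mex{0} = 1
g(4) = mex{1} = 0
g(5) = mex{1} = 0
g(6) = mex{0} = 1
g(7) = mex{0} = 1
g(8) = mex{1} = 0
g(9) = mex{1} = 0
g(10) = mex{0} = 1
So g(10) = 1.

1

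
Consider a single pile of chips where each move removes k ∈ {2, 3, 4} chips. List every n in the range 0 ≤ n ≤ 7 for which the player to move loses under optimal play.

0, 1, 6, 7

Build the Grundy sequence with g(k) = mex{g(k−s) : s ∈ {2, 3, 4}, s ≤ k}:
g(0) = mex{} = 0
g(1) = mex{} = 0
g(2) = mex{0} = 1
g(3) = mex{0} = 1
g(4) = mex{0,1} = 2
g(5) = mex{0,1} = 2
g(6) = mex{1,2} = 0
g(7) = mex{1,2} = 0
The P-positions (g = 0) in 0..7 are 0, 1, 6, 7.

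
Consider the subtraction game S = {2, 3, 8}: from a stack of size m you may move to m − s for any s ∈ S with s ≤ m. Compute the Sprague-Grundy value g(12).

1

Grundy values for subtraction set {2, 3, 8}:
k:     0  1  2  3  4  5  6  7  8  9 10 11 12
g(k):  0  0  1  1  2  0  0  1  1  2  0  0  1
So g(12) = 1.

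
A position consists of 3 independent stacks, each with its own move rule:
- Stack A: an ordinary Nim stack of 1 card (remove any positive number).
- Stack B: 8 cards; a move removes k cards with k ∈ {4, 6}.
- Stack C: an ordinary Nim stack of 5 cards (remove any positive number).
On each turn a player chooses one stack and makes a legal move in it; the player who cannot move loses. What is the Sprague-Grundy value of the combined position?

Stack A is a plain Nim stack of size 1, so its Grundy value is 1.
For stack B, compute g(0), g(1), … with moves {4, 6}:
k:     0  1  2  3  4  5  6  7  8
g(k):  0  0  0  0  1  1  1  1  2
So g(8) = 2.
Stack C is a plain Nim stack of size 5, so its Grundy value is 5.
The value of a disjunctive sum is the nim-sum of the parts.
Combined value = 1 XOR 2 XOR 5 = 6.

6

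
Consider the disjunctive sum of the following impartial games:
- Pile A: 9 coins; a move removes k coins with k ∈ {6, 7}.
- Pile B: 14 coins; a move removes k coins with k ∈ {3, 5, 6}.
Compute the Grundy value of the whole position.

0

Build the Grundy sequence for pile A with g(k) = mex{g(k−s) : s ∈ {6, 7}, s ≤ k}:
k:     0  1  2  3  4  5  6  7  8  9
g(k):  0  0  0  0  0  0  1  1  1  1
So g(9) = 1.
For pile B, compute g(0), g(1), … with moves {3, 5, 6}:
k:     0  1  2  3  4  5  6  7  8  9 10 11 12 13 14
g(k):  0  0  0  1  1  1  2  2  2  0  0  0  1  1  1
So g(14) = 1.
By the Sprague-Grundy theorem, the Grundy value of a sum of independent games is the XOR of the component values.
Combined value = 1 XOR 1 = 0.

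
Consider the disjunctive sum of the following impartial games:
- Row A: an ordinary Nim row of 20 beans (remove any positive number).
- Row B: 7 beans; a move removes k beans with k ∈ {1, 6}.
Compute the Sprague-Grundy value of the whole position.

20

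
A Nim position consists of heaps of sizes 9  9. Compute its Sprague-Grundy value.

Nim-sum: 9 XOR 9 = 0.

0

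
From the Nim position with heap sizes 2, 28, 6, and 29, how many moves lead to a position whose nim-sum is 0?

3

Nim-sum: 2 ^ 28 ^ 6 ^ 29 = 5.
The overall nim-sum is X = 5. A heap of size p has a winning move iff p XOR X < p (reduce it to p XOR X).
  2: 2 XOR 5 = 7 ≥ 2 — no move.
  28: 28 XOR 5 = 25 < 28 — winning move (to 25).
  6: 6 XOR 5 = 3 < 6 — winning move (to 3).
  29: 29 XOR 5 = 24 < 29 — winning move (to 24).
That gives 3 winning moves.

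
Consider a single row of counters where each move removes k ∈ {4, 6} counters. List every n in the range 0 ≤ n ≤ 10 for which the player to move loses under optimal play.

0, 1, 2, 3, 10

Compute g(0), g(1), … for moves {4, 6}:
g(0) = mex{} = 0
g(1) = mex{} = 0
g(2) = mex{} = 0
g(3) = mex{} = 0
g(4) = mex{0} = 1
g(5) = mex{0} = 1
g(6) = mex{0} = 1
g(7) = mex{0} = 1
g(8) = mex{0,1} = 2
g(9) = mex{0,1} = 2
g(10) = mex{1} = 0
The P-positions (g = 0) in 0..10 are 0, 1, 2, 3, 10.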